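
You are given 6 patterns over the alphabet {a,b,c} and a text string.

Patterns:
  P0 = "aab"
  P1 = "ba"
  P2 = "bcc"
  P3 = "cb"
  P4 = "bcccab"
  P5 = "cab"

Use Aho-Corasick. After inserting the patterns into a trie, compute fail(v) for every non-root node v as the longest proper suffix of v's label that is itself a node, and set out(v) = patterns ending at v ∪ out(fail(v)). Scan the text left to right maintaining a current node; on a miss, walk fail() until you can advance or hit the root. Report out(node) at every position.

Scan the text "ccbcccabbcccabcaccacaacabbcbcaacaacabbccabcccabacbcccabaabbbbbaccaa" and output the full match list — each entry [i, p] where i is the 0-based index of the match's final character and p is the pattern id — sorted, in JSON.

Construct AC machine:
Trie (insert patterns):
  n0 'ε': a→1 b→4 c→8
  n1 'a': a→2
  n2 'aa': b→3
  n3 'aab': ·  [P0 ends]
  n4 'b': a→5 c→6
  n5 'ba': ·  [P1 ends]
  n6 'bc': c→7
  n7 'bcc': c→10  [P2 ends]
  n8 'c': a→13 b→9
  n9 'cb': ·  [P3 ends]
  n10 'bccc': a→11
  n11 'bccca': b→12
  n12 'bcccab': ·  [P4 ends]
  n13 'ca': b→14
  n14 'cab': ·  [P5 ends]

BFS fail/out derivation:
  n1('a'): parent n0 fail=0; on 'a' 0 → fail=0;  out ∅∪∅=∅
  n4('b'): parent n0 fail=0; on 'b' 0 → fail=0;  out ∅∪∅=∅
  n8('c'): parent n0 fail=0; on 'c' 0 → fail=0;  out ∅∪∅=∅
  n2('aa'): parent n1 fail=0; on 'a' 0 → fail=1;  out ∅∪∅=∅
  n5('ba'): parent n4 fail=0; on 'a' 0 → fail=1;  out {1}∪∅={1}
  n6('bc'): parent n4 fail=0; on 'c' 0 → fail=8;  out ∅∪∅=∅
  n9('cb'): parent n8 fail=0; on 'b' 0 → fail=4;  out {3}∪∅={3}
  n13('ca'): parent n8 fail=0; on 'a' 0 → fail=1;  out ∅∪∅=∅
  n3('aab'): parent n2 fail=1; on 'b' 1→0 → fail=4;  out {0}∪∅={0}
  n7('bcc'): parent n6 fail=8; on 'c' 8→0 → fail=8;  out {2}∪∅={2}
  n14('cab'): parent n13 fail=1; on 'b' 1→0 → fail=4;  out {5}∪∅={5}
  n10('bccc'): parent n7 fail=8; on 'c' 8→0 → fail=8;  out ∅∪∅=∅
  n11('bccca'): parent n10 fail=8; on 'a' 8 → fail=13;  out ∅∪∅=∅
  n12('bcccab'): parent n11 fail=13; on 'b' 13 → fail=14;  out {4}∪{5}={4,5}

Run:
i=0 'c': node 0→8
i=1 'c': node 8→8 (fail-walked)
i=2 'b': node 8→9  emit P3@[1:2]
i=3 'c': node 9→6 (fail-walked)
i=4 'c': node 6→7  emit P2@[2:4]
i=5 'c': node 7→10
i=6 'a': node 10→11
i=7 'b': node 11→12  emit P4@[2:7],P5@[5:7]
i=8 'b': node 12→4 (fail-walked)
i=9 'c': node 4→6
i=10 'c': node 6→7  emit P2@[8:10]
i=11 'c': node 7→10
i=12 'a': node 10→11
i=13 'b': node 11→12  emit P4@[8:13],P5@[11:13]
i=14 'c': node 12→6 (fail-walked)
i=15 'a': node 6→13 (fail-walked)
i=16 'c': node 13→8 (fail-walked)
i=17 'c': node 8→8 (fail-walked)
i=18 'a': node 8→13
i=19 'c': node 13→8 (fail-walked)
i=20 'a': node 8→13
i=21 'a': node 13→2 (fail-walked)
i=22 'c': node 2→8 (fail-walked)
i=23 'a': node 8→13
i=24 'b': node 13→14  emit P5@[22:24]
i=25 'b': node 14→4 (fail-walked)
i=26 'c': node 4→6
i=27 'b': node 6→9 (fail-walked)  emit P3@[26:27]
i=28 'c': node 9→6 (fail-walked)
i=29 'a': node 6→13 (fail-walked)
i=30 'a': node 13→2 (fail-walked)
i=31 'c': node 2→8 (fail-walked)
i=32 'a': node 8→13
i=33 'a': node 13→2 (fail-walked)
i=34 'c': node 2→8 (fail-walked)
i=35 'a': node 8→13
i=36 'b': node 13→14  emit P5@[34:36]
i=37 'b': node 14→4 (fail-walked)
i=38 'c': node 4→6
i=39 'c': node 6→7  emit P2@[37:39]
i=40 'a': node 7→13 (fail-walked)
i=41 'b': node 13→14  emit P5@[39:41]
i=42 'c': node 14→6 (fail-walked)
i=43 'c': node 6→7  emit P2@[41:43]
i=44 'c': node 7→10
i=45 'a': node 10→11
i=46 'b': node 11→12  emit P4@[41:46],P5@[44:46]
i=47 'a': node 12→5 (fail-walked)  emit P1@[46:47]
i=48 'c': node 5→8 (fail-walked)
i=49 'b': node 8→9  emit P3@[48:49]
i=50 'c': node 9→6 (fail-walked)
i=51 'c': node 6→7  emit P2@[49:51]
i=52 'c': node 7→10
i=53 'a': node 10→11
i=54 'b': node 11→12  emit P4@[49:54],P5@[52:54]
i=55 'a': node 12→5 (fail-walked)  emit P1@[54:55]
i=56 'a': node 5→2 (fail-walked)
i=57 'b': node 2→3  emit P0@[55:57]
i=58 'b': node 3→4 (fail-walked)
i=59 'b': node 4→4 (fail-walked)
i=60 'b': node 4→4 (fail-walked)
i=61 'b': node 4→4 (fail-walked)
i=62 'a': node 4→5  emit P1@[61:62]
i=63 'c': node 5→8 (fail-walked)
i=64 'c': node 8→8 (fail-walked)
i=65 'a': node 8→13
i=66 'a': node 13→2 (fail-walked)

All matches (sorted): [[2,3],[4,2],[7,4],[7,5],[10,2],[13,4],[13,5],[24,5],[27,3],[36,5],[39,2],[41,5],[43,2],[46,4],[46,5],[47,1],[49,3],[51,2],[54,4],[54,5],[55,1],[57,0],[62,1]]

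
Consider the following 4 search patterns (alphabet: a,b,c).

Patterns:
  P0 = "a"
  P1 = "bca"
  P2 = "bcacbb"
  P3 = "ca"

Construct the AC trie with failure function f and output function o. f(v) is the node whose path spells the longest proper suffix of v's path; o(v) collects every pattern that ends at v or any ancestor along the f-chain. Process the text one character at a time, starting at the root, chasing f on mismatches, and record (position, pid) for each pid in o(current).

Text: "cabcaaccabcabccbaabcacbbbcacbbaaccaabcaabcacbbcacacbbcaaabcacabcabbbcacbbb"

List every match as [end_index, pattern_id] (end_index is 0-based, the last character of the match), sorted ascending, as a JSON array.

Build automaton:
Trie nodes:
  0='ε' goto a→1 b→2 c→8
  1='a' goto ·  ←P0
  2='b' goto c→3
  3='bc' goto a→4
  4='bca' goto c→5  ←P1
  5='bcac' goto b→6
  6='bcacb' goto b→7
  7='bcacbb' goto ·  ←P2
  8='c' goto a→9
  9='ca' goto ·  ←P3

BFS fail/out derivation:
  n1('a'): parent n0 fail=0; on 'a' 0 → fail=0;  out {0}∪∅={0}
  n2('b'): parent n0 fail=0; on 'b' 0 → fail=0;  out ∅∪∅=∅
  n8('c'): parent n0 fail=0; on 'c' 0 → fail=0;  out ∅∪∅=∅
  n3('bc'): parent n2 fail=0; on 'c' 0 → fail=8;  out ∅∪∅=∅
  n9('ca'): parent n8 fail=0; on 'a' 0 → fail=1;  out {3}∪{0}={0,3}
  n4('bca'): parent n3 fail=8; on 'a' 8 → fail=9;  out {1}∪{0,3}={0,1,3}
  n5('bcac'): parent n4 fail=9; on 'c' 9→1→0 → fail=8;  out ∅∪∅=∅
  n6('bcacb'): parent n5 fail=8; on 'b' 8→0 → fail=2;  out ∅∪∅=∅
  n7('bcacbb'): parent n6 fail=2; on 'b' 2→0 → fail=2;  out {2}∪∅={2}

Run:
[0] read 'c'  n0⇒n8
[1] read 'a'  n8⇒n9  emit P0@[1:1],P3@[0:1]
[2] read 'b'  n9⇒n2 (via fail)
[3] read 'c'  n2⇒n3
[4] read 'a'  n3⇒n4  emit P0@[4:4],P1@[2:4],P3@[3:4]
[5] read 'a'  n4⇒n1 (via fail)  emit P0@[5:5]
[6] read 'c'  n1⇒n8 (via fail)
[7] read 'c'  n8⇒n8 (via fail)
[8] read 'a'  n8⇒n9  emit P0@[8:8],P3@[7:8]
[9] read 'b'  n9⇒n2 (via fail)
[10] read 'c'  n2⇒n3
[11] read 'a'  n3⇒n4  emit P0@[11:11],P1@[9:11],P3@[10:11]
[12] read 'b'  n4⇒n2 (via fail)
[13] read 'c'  n2⇒n3
[14] read 'c'  n3⇒n8 (via fail)
[15] read 'b'  n8⇒n2 (via fail)
[16] read 'a'  n2⇒n1 (via fail)  emit P0@[16:16]
[17] read 'a'  n1⇒n1 (via fail)  emit P0@[17:17]
[18] read 'b'  n1⇒n2 (via fail)
[19] read 'c'  n2⇒n3
[20] read 'a'  n3⇒n4  emit P0@[20:20],P1@[18:20],P3@[19:20]
[21] read 'c'  n4⇒n5
[22] read 'b'  n5⇒n6
[23] read 'b'  n6⇒n7  emit P2@[18:23]
[24] read 'b'  n7⇒n2 (via fail)
[25] read 'c'  n2⇒n3
[26] read 'a'  n3⇒n4  emit P0@[26:26],P1@[24:26],P3@[25:26]
[27] read 'c'  n4⇒n5
[28] read 'b'  n5⇒n6
[29] read 'b'  n6⇒n7  emit P2@[24:29]
[30] read 'a'  n7⇒n1 (via fail)  emit P0@[30:30]
[31] read 'a'  n1⇒n1 (via fail)  emit P0@[31:31]
[32] read 'c'  n1⇒n8 (via fail)
[33] read 'c'  n8⇒n8 (via fail)
[34] read 'a'  n8⇒n9  emit P0@[34:34],P3@[33:34]
[35] read 'a'  n9⇒n1 (via fail)  emit P0@[35:35]
[36] read 'b'  n1⇒n2 (via fail)
[37] read 'c'  n2⇒n3
[38] read 'a'  n3⇒n4  emit P0@[38:38],P1@[36:38],P3@[37:38]
[39] read 'a'  n4⇒n1 (via fail)  emit P0@[39:39]
[40] read 'b'  n1⇒n2 (via fail)
[41] read 'c'  n2⇒n3
[42] read 'a'  n3⇒n4  emit P0@[42:42],P1@[40:42],P3@[41:42]
[43] read 'c'  n4⇒n5
[44] read 'b'  n5⇒n6
[45] read 'b'  n6⇒n7  emit P2@[40:45]
[46] read 'c'  n7⇒n3 (via fail)
[47] read 'a'  n3⇒n4  emit P0@[47:47],P1@[45:47],P3@[46:47]
[48] read 'c'  n4⇒n5
[49] read 'a'  n5⇒n9 (via fail)  emit P0@[49:49],P3@[48:49]
[50] read 'c'  n9⇒n8 (via fail)
[51] read 'b'  n8⇒n2 (via fail)
[52] read 'b'  n2⇒n2 (via fail)
[53] read 'c'  n2⇒n3
[54] read 'a'  n3⇒n4  emit P0@[54:54],P1@[52:54],P3@[53:54]
[55] read 'a'  n4⇒n1 (via fail)  emit P0@[55:55]
[56] read 'a'  n1⇒n1 (via fail)  emit P0@[56:56]
[57] read 'b'  n1⇒n2 (via fail)
[58] read 'c'  n2⇒n3
[59] read 'a'  n3⇒n4  emit P0@[59:59],P1@[57:59],P3@[58:59]
[60] read 'c'  n4⇒n5
[61] read 'a'  n5⇒n9 (via fail)  emit P0@[61:61],P3@[60:61]
[62] read 'b'  n9⇒n2 (via fail)
[63] read 'c'  n2⇒n3
[64] read 'a'  n3⇒n4  emit P0@[64:64],P1@[62:64],P3@[63:64]
[65] read 'b'  n4⇒n2 (via fail)
[66] read 'b'  n2⇒n2 (via fail)
[67] read 'b'  n2⇒n2 (via fail)
[68] read 'c'  n2⇒n3
[69] read 'a'  n3⇒n4  emit P0@[69:69],P1@[67:69],P3@[68:69]
[70] read 'c'  n4⇒n5
[71] read 'b'  n5⇒n6
[72] read 'b'  n6⇒n7  emit P2@[67:72]
[73] read 'b'  n7⇒n2 (via fail)

All matches (sorted): [[1,0],[1,3],[4,0],[4,1],[4,3],[5,0],[8,0],[8,3],[11,0],[11,1],[11,3],[16,0],[17,0],[20,0],[20,1],[20,3],[23,2],[26,0],[26,1],[26,3],[29,2],[30,0],[31,0],[34,0],[34,3],[35,0],[38,0],[38,1],[38,3],[39,0],[42,0],[42,1],[42,3],[45,2],[47,0],[47,1],[47,3],[49,0],[49,3],[54,0],[54,1],[54,3],[55,0],[56,0],[59,0],[59,1],[59,3],[61,0],[61,3],[64,0],[64,1],[64,3],[69,0],[69,1],[69,3],[72,2]]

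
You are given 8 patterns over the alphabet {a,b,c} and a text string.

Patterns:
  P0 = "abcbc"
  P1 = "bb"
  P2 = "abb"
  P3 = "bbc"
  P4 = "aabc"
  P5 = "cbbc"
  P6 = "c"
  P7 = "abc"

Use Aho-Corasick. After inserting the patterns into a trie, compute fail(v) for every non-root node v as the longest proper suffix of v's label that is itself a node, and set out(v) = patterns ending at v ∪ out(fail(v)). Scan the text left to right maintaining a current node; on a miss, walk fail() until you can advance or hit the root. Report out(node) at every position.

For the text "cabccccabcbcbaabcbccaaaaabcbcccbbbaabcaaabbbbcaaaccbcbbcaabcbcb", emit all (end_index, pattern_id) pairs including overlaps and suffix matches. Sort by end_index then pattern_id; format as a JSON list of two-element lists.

Construct AC machine:
Trie nodes:
  n0 'ε': a→1 b→6 c→13
  n1 'a': a→10 b→2
  n2 'ab': b→8 c→3
  n3 'abc': b→4  ←P7
  n4 'abcb': c→5
  n5 'abcbc': ·  ←P0
  n6 'b': b→7
  n7 'bb': c→9  ←P1
  n8 'abb': ·  ←P2
  n9 'bbc': ·  ←P3
  n10 'aa': b→11
  n11 'aab': c→12
  n12 'aabc': ·  ←P4
  n13 'c': b→14  ←P6
  n14 'cb': b→15
  n15 'cbb': c→16
  n16 'cbbc': ·  ←P5

BFS fail/out derivation:
  n1('a'): parent n0 fail=0; on 'a' 0 → fail=0;  out ∅∪∅=∅
  n6('b'): parent n0 fail=0; on 'b' 0 → fail=0;  out ∅∪∅=∅
  n13('c'): parent n0 fail=0; on 'c' 0 → fail=0;  out {6}∪∅={6}
  n2('ab'): parent n1 fail=0; on 'b' 0 → fail=6;  out ∅∪∅=∅
  n7('bb'): parent n6 fail=0; on 'b' 0 → fail=6;  out {1}∪∅={1}
  n10('aa'): parent n1 fail=0; on 'a' 0 → fail=1;  out ∅∪∅=∅
  n14('cb'): parent n13 fail=0; on 'b' 0 → fail=6;  out ∅∪∅=∅
  n3('abc'): parent n2 fail=6; on 'c' 6→0 → fail=13;  out {7}∪{6}={6,7}
  n8('abb'): parent n2 fail=6; on 'b' 6 → fail=7;  out {2}∪{1}={1,2}
  n9('bbc'): parent n7 fail=6; on 'c' 6→0 → fail=13;  out {3}∪{6}={3,6}
  n11('aab'): parent n10 fail=1; on 'b' 1 → fail=2;  out ∅∪∅=∅
  n15('cbb'): parent n14 fail=6; on 'b' 6 → fail=7;  out ∅∪{1}={1}
  n4('abcb'): parent n3 fail=13; on 'b' 13 → fail=14;  out ∅∪∅=∅
  n12('aabc'): parent n11 fail=2; on 'c' 2 → fail=3;  out {4}∪{6,7}={4,6,7}
  n16('cbbc'): parent n15 fail=7; on 'c' 7 → fail=9;  out {5}∪{3,6}={3,5,6}
  n5('abcbc'): parent n4 fail=14; on 'c' 14→6→0 → fail=13;  out {0}∪{6}={0,6}

Text stream:
[0] read 'c'  n0⇒n13  → match P6@[0:0]
[1] read 'a'  n13⇒n1 (fail-walked)
[2] read 'b'  n1⇒n2
[3] read 'c'  n2⇒n3  → match P6@[3:3],P7@[1:3]
[4] read 'c'  n3⇒n13 (fail-walked)  → match P6@[4:4]
[5] read 'c'  n13⇒n13 (fail-walked)  → match P6@[5:5]
[6] read 'c'  n13⇒n13 (fail-walked)  → match P6@[6:6]
[7] read 'a'  n13⇒n1 (fail-walked)
[8] read 'b'  n1⇒n2
[9] read 'c'  n2⇒n3  → match P6@[9:9],P7@[7:9]
[10] read 'b'  n3⇒n4
[11] read 'c'  n4⇒n5  → match P0@[7:11],P6@[11:11]
[12] read 'b'  n5⇒n14 (fail-walked)
[13] read 'a'  n14⇒n1 (fail-walked)
[14] read 'a'  n1⇒n10
[15] read 'b'  n10⇒n11
[16] read 'c'  n11⇒n12  → match P4@[13:16],P6@[16:16],P7@[14:16]
[17] read 'b'  n12⇒n4 (fail-walked)
[18] read 'c'  n4⇒n5  → match P0@[14:18],P6@[18:18]
[19] read 'c'  n5⇒n13 (fail-walked)  → match P6@[19:19]
[20] read 'a'  n13⇒n1 (fail-walked)
[21] read 'a'  n1⇒n10
[22] read 'a'  n10⇒n10 (fail-walked)
[23] read 'a'  n10⇒n10 (fail-walked)
[24] read 'a'  n10⇒n10 (fail-walked)
[25] read 'b'  n10⇒n11
[26] read 'c'  n11⇒n12  → match P4@[23:26],P6@[26:26],P7@[24:26]
[27] read 'b'  n12⇒n4 (fail-walked)
[28] read 'c'  n4⇒n5  → match P0@[24:28],P6@[28:28]
[29] read 'c'  n5⇒n13 (fail-walked)  → match P6@[29:29]
[30] read 'c'  n13⇒n13 (fail-walked)  → match P6@[30:30]
[31] read 'b'  n13⇒n14
[32] read 'b'  n14⇒n15  → match P1@[31:32]
[33] read 'b'  n15⇒n7 (fail-walked)  → match P1@[32:33]
[34] read 'a'  n7⇒n1 (fail-walked)
[35] read 'a'  n1⇒n10
[36] read 'b'  n10⇒n11
[37] read 'c'  n11⇒n12  → match P4@[34:37],P6@[37:37],P7@[35:37]
[38] read 'a'  n12⇒n1 (fail-walked)
[39] read 'a'  n1⇒n10
[40] read 'a'  n10⇒n10 (fail-walked)
[41] read 'b'  n10⇒n11
[42] read 'b'  n11⇒n8 (fail-walked)  → match P1@[41:42],P2@[40:42]
[43] read 'b'  n8⇒n7 (fail-walked)  → match P1@[42:43]
[44] read 'b'  n7⇒n7 (fail-walked)  → match P1@[43:44]
[45] read 'c'  n7⇒n9  → match P3@[43:45],P6@[45:45]
[46] read 'a'  n9⇒n1 (fail-walked)
[47] read 'a'  n1⇒n10
[48] read 'a'  n10⇒n10 (fail-walked)
[49] read 'c'  n10⇒n13 (fail-walked)  → match P6@[49:49]
[50] read 'c'  n13⇒n13 (fail-walked)  → match P6@[50:50]
[51] read 'b'  n13⇒n14
[52] read 'c'  n14⇒n13 (fail-walked)  → match P6@[52:52]
[53] read 'b'  n13⇒n14
[54] read 'b'  n14⇒n15  → match P1@[53:54]
[55] read 'c'  n15⇒n16  → match P3@[53:55],P5@[52:55],P6@[55:55]
[56] read 'a'  n16⇒n1 (fail-walked)
[57] read 'a'  n1⇒n10
[58] read 'b'  n10⇒n11
[59] read 'c'  n11⇒n12  → match P4@[56:59],P6@[59:59],P7@[57:59]
[60] read 'b'  n12⇒n4 (fail-walked)
[61] read 'c'  n4⇒n5  → match P0@[57:61],P6@[61:61]
[62] read 'b'  n5⇒n14 (fail-walked)

Result: [[0,6],[3,6],[3,7],[4,6],[5,6],[6,6],[9,6],[9,7],[11,0],[11,6],[16,4],[16,6],[16,7],[18,0],[18,6],[19,6],[26,4],[26,6],[26,7],[28,0],[28,6],[29,6],[30,6],[32,1],[33,1],[37,4],[37,6],[37,7],[42,1],[42,2],[43,1],[44,1],[45,3],[45,6],[49,6],[50,6],[52,6],[54,1],[55,3],[55,5],[55,6],[59,4],[59,6],[59,7],[61,0],[61,6]]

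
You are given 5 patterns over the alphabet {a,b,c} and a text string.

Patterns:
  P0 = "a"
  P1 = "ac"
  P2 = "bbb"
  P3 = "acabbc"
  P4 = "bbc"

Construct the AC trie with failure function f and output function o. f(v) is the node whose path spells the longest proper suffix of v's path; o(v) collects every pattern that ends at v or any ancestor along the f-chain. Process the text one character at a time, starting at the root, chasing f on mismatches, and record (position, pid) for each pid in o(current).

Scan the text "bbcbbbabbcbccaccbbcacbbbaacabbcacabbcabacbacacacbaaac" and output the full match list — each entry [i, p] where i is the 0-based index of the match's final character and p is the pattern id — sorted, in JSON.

Build automaton:
Trie nodes:
  0='ε' goto a→1 b→3
  1='a' goto c→2  ←P0
  2='ac' goto a→6  ←P1
  3='b' goto b→4
  4='bb' goto b→5 c→10
  5='bbb' goto ·  ←P2
  6='aca' goto b→7
  7='acab' goto b→8
  8='acabb' goto c→9
  9='acabbc' goto ·  ←P3
  10='bbc' goto ·  ←P4

BFS fail/out derivation:
  fail(1) 'a': from fail(0)=0 chase 'a': 0 ⇒ 0;  out={0}∪out(0)={0}
  fail(3) 'b': from fail(0)=0 chase 'b': 0 ⇒ 0;  out=∅∪out(0)=∅
  fail(2) 'ac': from fail(1)=0 chase 'c': 0 ⇒ 0;  out={1}∪out(0)={1}
  fail(4) 'bb': from fail(3)=0 chase 'b': 0 ⇒ 3;  out=∅∪out(3)=∅
  fail(5) 'bbb': from fail(4)=3 chase 'b': 3 ⇒ 4;  out={2}∪out(4)={2}
  fail(6) 'aca': from fail(2)=0 chase 'a': 0 ⇒ 1;  out=∅∪out(1)={0}
  fail(10) 'bbc': from fail(4)=3 chase 'c': 3→0 ⇒ 0;  out={4}∪out(0)={4}
  fail(7) 'acab': from fail(6)=1 chase 'b': 1→0 ⇒ 3;  out=∅∪out(3)=∅
  fail(8) 'acabb': from fail(7)=3 chase 'b': 3 ⇒ 4;  out=∅∪out(4)=∅
  fail(9) 'acabbc': from fail(8)=4 chase 'c': 4 ⇒ 10;  out={3}∪out(10)={3,4}

Scan:
i=0 'b': node 0→3
i=1 'b': node 3→4
i=2 'c': node 4→10  → match P4@[0:2]
i=3 'b': node 10→3 (via fail)
i=4 'b': node 3→4
i=5 'b': node 4→5  → match P2@[3:5]
i=6 'a': node 5→1 (via fail)  → match P0@[6:6]
i=7 'b': node 1→3 (via fail)
i=8 'b': node 3→4
i=9 'c': node 4→10  → match P4@[7:9]
i=10 'b': node 10→3 (via fail)
i=11 'c': node 3→0 (via fail)
i=12 'c': node 0→0
i=13 'a': node 0→1  → match P0@[13:13]
i=14 'c': node 1→2  → match P1@[13:14]
i=15 'c': node 2→0 (via fail)
i=16 'b': node 0→3
i=17 'b': node 3→4
i=18 'c': node 4→10  → match P4@[16:18]
i=19 'a': node 10→1 (via fail)  → match P0@[19:19]
i=20 'c': node 1→2  → match P1@[19:20]
i=21 'b': node 2→3 (via fail)
i=22 'b': node 3→4
i=23 'b': node 4→5  → match P2@[21:23]
i=24 'a': node 5→1 (via fail)  → match P0@[24:24]
i=25 'a': node 1→1 (via fail)  → match P0@[25:25]
i=26 'c': node 1→2  → match P1@[25:26]
i=27 'a': node 2→6  → match P0@[27:27]
i=28 'b': node 6→7
i=29 'b': node 7→8
i=30 'c': node 8→9  → match P3@[25:30],P4@[28:30]
i=31 'a': node 9→1 (via fail)  → match P0@[31:31]
i=32 'c': node 1→2  → match P1@[31:32]
i=33 'a': node 2→6  → match P0@[33:33]
i=34 'b': node 6→7
i=35 'b': node 7→8
i=36 'c': node 8→9  → match P3@[31:36],P4@[34:36]
i=37 'a': node 9→1 (via fail)  → match P0@[37:37]
i=38 'b': node 1→3 (via fail)
i=39 'a': node 3→1 (via fail)  → match P0@[39:39]
i=40 'c': node 1→2  → match P1@[39:40]
i=41 'b': node 2→3 (via fail)
i=42 'a': node 3→1 (via fail)  → match P0@[42:42]
i=43 'c': node 1→2  → match P1@[42:43]
i=44 'a': node 2→6  → match P0@[44:44]
i=45 'c': node 6→2 (via fail)  → match P1@[44:45]
i=46 'a': node 2→6  → match P0@[46:46]
i=47 'c': node 6→2 (via fail)  → match P1@[46:47]
i=48 'b': node 2→3 (via fail)
i=49 'a': node 3→1 (via fail)  → match P0@[49:49]
i=50 'a': node 1→1 (via fail)  → match P0@[50:50]
i=51 'a': node 1→1 (via fail)  → match P0@[51:51]
i=52 'c': node 1→2  → match P1@[51:52]

All matches (sorted): [[2,4],[5,2],[6,0],[9,4],[13,0],[14,1],[18,4],[19,0],[20,1],[23,2],[24,0],[25,0],[26,1],[27,0],[30,3],[30,4],[31,0],[32,1],[33,0],[36,3],[36,4],[37,0],[39,0],[40,1],[42,0],[43,1],[44,0],[45,1],[46,0],[47,1],[49,0],[50,0],[51,0],[52,1]]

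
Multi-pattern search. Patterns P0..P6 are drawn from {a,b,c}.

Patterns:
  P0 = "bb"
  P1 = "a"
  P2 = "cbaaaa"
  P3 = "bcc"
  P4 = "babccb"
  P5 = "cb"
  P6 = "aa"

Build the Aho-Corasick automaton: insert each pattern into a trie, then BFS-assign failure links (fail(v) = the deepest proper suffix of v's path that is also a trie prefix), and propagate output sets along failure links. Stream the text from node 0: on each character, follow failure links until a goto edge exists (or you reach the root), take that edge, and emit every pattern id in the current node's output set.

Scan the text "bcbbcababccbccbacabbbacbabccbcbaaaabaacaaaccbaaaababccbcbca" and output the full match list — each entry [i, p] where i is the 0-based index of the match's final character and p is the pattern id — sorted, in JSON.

Build automaton:
Trie nodes:
  0='ε' goto a→3 b→1 c→4
  1='b' goto a→12 b→2 c→10
  2='bb' goto ·  [P0 ends]
  3='a' goto a→17  [P1 ends]
  4='c' goto b→5
  5='cb' goto a→6  [P5 ends]
  6='cba' goto a→7
  7='cbaa' goto a→8
  8='cbaaa' goto a→9
  9='cbaaaa' goto ·  [P2 ends]
  10='bc' goto c→11
  11='bcc' goto ·  [P3 ends]
  12='ba' goto b→13
  13='bab' goto c→14
  14='babc' goto c→15
  15='babcc' goto b→16
  16='babccb' goto ·  [P4 ends]
  17='aa' goto ·  [P6 ends]

Failure links (BFS by depth):
  fail(1) 'b': from fail(0)=0 chase 'b': 0 ⇒ 0;  out=∅∪out(0)=∅
  fail(3) 'a': from fail(0)=0 chase 'a': 0 ⇒ 0;  out={1}∪out(0)={1}
  fail(4) 'c': from fail(0)=0 chase 'c': 0 ⇒ 0;  out=∅∪out(0)=∅
  fail(2) 'bb': from fail(1)=0 chase 'b': 0 ⇒ 1;  out={0}∪out(1)={0}
  fail(5) 'cb': from fail(4)=0 chase 'b': 0 ⇒ 1;  out={5}∪out(1)={5}
  fail(10) 'bc': from fail(1)=0 chase 'c': 0 ⇒ 4;  out=∅∪out(4)=∅
  fail(12) 'ba': from fail(1)=0 chase 'a': 0 ⇒ 3;  out=∅∪out(3)={1}
  fail(17) 'aa': from fail(3)=0 chase 'a': 0 ⇒ 3;  out={6}∪out(3)={1,6}
  fail(6) 'cba': from fail(5)=1 chase 'a': 1 ⇒ 12;  out=∅∪out(12)={1}
  fail(11) 'bcc': from fail(10)=4 chase 'c': 4→0 ⇒ 4;  out={3}∪out(4)={3}
  fail(13) 'bab': from fail(12)=3 chase 'b': 3→0 ⇒ 1;  out=∅∪out(1)=∅
  fail(7) 'cbaa': from fail(6)=12 chase 'a': 12→3 ⇒ 17;  out=∅∪out(17)={1,6}
  fail(14) 'babc': from fail(13)=1 chase 'c': 1 ⇒ 10;  out=∅∪out(10)=∅
  fail(8) 'cbaaa': from fail(7)=17 chase 'a': 17→3 ⇒ 17;  out=∅∪out(17)={1,6}
  fail(15) 'babcc': from fail(14)=10 chase 'c': 10 ⇒ 11;  out=∅∪out(11)={3}
  fail(9) 'cbaaaa': from fail(8)=17 chase 'a': 17→3 ⇒ 17;  out={2}∪out(17)={1,2,6}
  fail(16) 'babccb': from fail(15)=11 chase 'b': 11→4 ⇒ 5;  out={4}∪out(5)={4,5}

Run:
i=0 'b': node 0→1
i=1 'c': node 1→10
i=2 'b': node 10→5 (fail-walked)  emit P5@[1:2]
i=3 'b': node 5→2 (fail-walked)  emit P0@[2:3]
i=4 'c': node 2→10 (fail-walked)
i=5 'a': node 10→3 (fail-walked)  emit P1@[5:5]
i=6 'b': node 3→1 (fail-walked)
i=7 'a': node 1→12  emit P1@[7:7]
i=8 'b': node 12→13
i=9 'c': node 13→14
i=10 'c': node 14→15  emit P3@[8:10]
i=11 'b': node 15→16  emit P4@[6:11],P5@[10:11]
i=12 'c': node 16→10 (fail-walked)
i=13 'c': node 10→11  emit P3@[11:13]
i=14 'b': node 11→5 (fail-walked)  emit P5@[13:14]
i=15 'a': node 5→6  emit P1@[15:15]
i=16 'c': node 6→4 (fail-walked)
i=17 'a': node 4→3 (fail-walked)  emit P1@[17:17]
i=18 'b': node 3→1 (fail-walked)
i=19 'b': node 1→2  emit P0@[18:19]
i=20 'b': node 2→2 (fail-walked)  emit P0@[19:20]
i=21 'a': node 2→12 (fail-walked)  emit P1@[21:21]
i=22 'c': node 12→4 (fail-walked)
i=23 'b': node 4→5  emit P5@[22:23]
i=24 'a': node 5→6  emit P1@[24:24]
i=25 'b': node 6→13 (fail-walked)
i=26 'c': node 13→14
i=27 'c': node 14→15  emit P3@[25:27]
i=28 'b': node 15→16  emit P4@[23:28],P5@[27:28]
i=29 'c': node 16→10 (fail-walked)
i=30 'b': node 10→5 (fail-walked)  emit P5@[29:30]
i=31 'a': node 5→6  emit P1@[31:31]
i=32 'a': node 6→7  emit P1@[32:32],P6@[31:32]
i=33 'a': node 7→8  emit P1@[33:33],P6@[32:33]
i=34 'a': node 8→9  emit P1@[34:34],P2@[29:34],P6@[33:34]
i=35 'b': node 9→1 (fail-walked)
i=36 'a': node 1→12  emit P1@[36:36]
i=37 'a': node 12→17 (fail-walked)  emit P1@[37:37],P6@[36:37]
i=38 'c': node 17→4 (fail-walked)
i=39 'a': node 4→3 (fail-walked)  emit P1@[39:39]
i=40 'a': node 3→17  emit P1@[40:40],P6@[39:40]
i=41 'a': node 17→17 (fail-walked)  emit P1@[41:41],P6@[40:41]
i=42 'c': node 17→4 (fail-walked)
i=43 'c': node 4→4 (fail-walked)
i=44 'b': node 4→5  emit P5@[43:44]
i=45 'a': node 5→6  emit P1@[45:45]
i=46 'a': node 6→7  emit P1@[46:46],P6@[45:46]
i=47 'a': node 7→8  emit P1@[47:47],P6@[46:47]
i=48 'a': node 8→9  emit P1@[48:48],P2@[43:48],P6@[47:48]
i=49 'b': node 9→1 (fail-walked)
i=50 'a': node 1→12  emit P1@[50:50]
i=51 'b': node 12→13
i=52 'c': node 13→14
i=53 'c': node 14→15  emit P3@[51:53]
i=54 'b': node 15→16  emit P4@[49:54],P5@[53:54]
i=55 'c': node 16→10 (fail-walked)
i=56 'b': node 10→5 (fail-walked)  emit P5@[55:56]
i=57 'c': node 5→10 (fail-walked)
i=58 'a': node 10→3 (fail-walked)  emit P1@[58:58]

Matches: [[2,5],[3,0],[5,1],[7,1],[10,3],[11,4],[11,5],[13,3],[14,5],[15,1],[17,1],[19,0],[20,0],[21,1],[23,5],[24,1],[27,3],[28,4],[28,5],[30,5],[31,1],[32,1],[32,6],[33,1],[33,6],[34,1],[34,2],[34,6],[36,1],[37,1],[37,6],[39,1],[40,1],[40,6],[41,1],[41,6],[44,5],[45,1],[46,1],[46,6],[47,1],[47,6],[48,1],[48,2],[48,6],[50,1],[53,3],[54,4],[54,5],[56,5],[58,1]]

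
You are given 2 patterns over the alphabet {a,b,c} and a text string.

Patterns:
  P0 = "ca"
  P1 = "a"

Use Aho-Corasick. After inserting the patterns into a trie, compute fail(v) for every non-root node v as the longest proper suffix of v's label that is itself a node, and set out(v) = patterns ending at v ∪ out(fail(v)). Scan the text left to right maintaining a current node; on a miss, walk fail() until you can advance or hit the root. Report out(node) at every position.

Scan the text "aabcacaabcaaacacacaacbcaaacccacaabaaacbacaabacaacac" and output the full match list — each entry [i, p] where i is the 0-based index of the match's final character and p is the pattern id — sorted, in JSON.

Construct AC machine:
Trie nodes:
  n0 'ε': a→3 c→1
  n1 'c': a→2
  n2 'ca': ·  ←P0
  n3 'a': ·  ←P1

Failure links (BFS by depth):
  n1('c'): parent n0 fail=0; on 'c' 0 → fail=0;  out ∅∪∅=∅
  n3('a'): parent n0 fail=0; on 'a' 0 → fail=0;  out {1}∪∅={1}
  n2('ca'): parent n1 fail=0; on 'a' 0 → fail=3;  out {0}∪{1}={0,1}

Scan:
pos 0 'a': at 3  ** P1@[0:0]
pos 1 'a': at 3 (fail-walked)  ** P1@[1:1]
pos 2 'b': at 0 (fail-walked)
pos 3 'c': at 1
pos 4 'a': at 2  ** P0@[3:4],P1@[4:4]
pos 5 'c': at 1 (fail-walked)
pos 6 'a': at 2  ** P0@[5:6],P1@[6:6]
pos 7 'a': at 3 (fail-walked)  ** P1@[7:7]
pos 8 'b': at 0 (fail-walked)
pos 9 'c': at 1
pos 10 'a': at 2  ** P0@[9:10],P1@[10:10]
pos 11 'a': at 3 (fail-walked)  ** P1@[11:11]
pos 12 'a': at 3 (fail-walked)  ** P1@[12:12]
pos 13 'c': at 1 (fail-walked)
pos 14 'a': at 2  ** P0@[13:14],P1@[14:14]
pos 15 'c': at 1 (fail-walked)
pos 16 'a': at 2  ** P0@[15:16],P1@[16:16]
pos 17 'c': at 1 (fail-walked)
pos 18 'a': at 2  ** P0@[17:18],P1@[18:18]
pos 19 'a': at 3 (fail-walked)  ** P1@[19:19]
pos 20 'c': at 1 (fail-walked)
pos 21 'b': at 0 (fail-walked)
pos 22 'c': at 1
pos 23 'a': at 2  ** P0@[22:23],P1@[23:23]
pos 24 'a': at 3 (fail-walked)  ** P1@[24:24]
pos 25 'a': at 3 (fail-walked)  ** P1@[25:25]
pos 26 'c': at 1 (fail-walked)
pos 27 'c': at 1 (fail-walked)
pos 28 'c': at 1 (fail-walked)
pos 29 'a': at 2  ** P0@[28:29],P1@[29:29]
pos 30 'c': at 1 (fail-walked)
pos 31 'a': at 2  ** P0@[30:31],P1@[31:31]
pos 32 'a': at 3 (fail-walked)  ** P1@[32:32]
pos 33 'b': at 0 (fail-walked)
pos 34 'a': at 3  ** P1@[34:34]
pos 35 'a': at 3 (fail-walked)  ** P1@[35:35]
pos 36 'a': at 3 (fail-walked)  ** P1@[36:36]
pos 37 'c': at 1 (fail-walked)
pos 38 'b': at 0 (fail-walked)
pos 39 'a': at 3  ** P1@[39:39]
pos 40 'c': at 1 (fail-walked)
pos 41 'a': at 2  ** P0@[40:41],P1@[41:41]
pos 42 'a': at 3 (fail-walked)  ** P1@[42:42]
pos 43 'b': at 0 (fail-walked)
pos 44 'a': at 3  ** P1@[44:44]
pos 45 'c': at 1 (fail-walked)
pos 46 'a': at 2  ** P0@[45:46],P1@[46:46]
pos 47 'a': at 3 (fail-walked)  ** P1@[47:47]
pos 48 'c': at 1 (fail-walked)
pos 49 'a': at 2  ** P0@[48:49],P1@[49:49]
pos 50 'c': at 1 (fail-walked)

Matches: [[0,1],[1,1],[4,0],[4,1],[6,0],[6,1],[7,1],[10,0],[10,1],[11,1],[12,1],[14,0],[14,1],[16,0],[16,1],[18,0],[18,1],[19,1],[23,0],[23,1],[24,1],[25,1],[29,0],[29,1],[31,0],[31,1],[32,1],[34,1],[35,1],[36,1],[39,1],[41,0],[41,1],[42,1],[44,1],[46,0],[46,1],[47,1],[49,0],[49,1]]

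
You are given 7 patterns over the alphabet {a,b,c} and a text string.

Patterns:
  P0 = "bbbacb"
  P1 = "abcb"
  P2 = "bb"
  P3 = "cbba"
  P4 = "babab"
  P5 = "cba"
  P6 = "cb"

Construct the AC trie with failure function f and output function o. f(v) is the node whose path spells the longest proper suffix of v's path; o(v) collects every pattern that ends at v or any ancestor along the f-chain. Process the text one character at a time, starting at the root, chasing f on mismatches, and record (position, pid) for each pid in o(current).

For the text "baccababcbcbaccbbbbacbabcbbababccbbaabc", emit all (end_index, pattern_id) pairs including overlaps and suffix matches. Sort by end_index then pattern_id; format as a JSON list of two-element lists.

Build automaton:
Trie nodes:
  0='ε' goto a→7 b→1 c→11
  1='b' goto a→15 b→2
  2='bb' goto b→3  [P2 ends]
  3='bbb' goto a→4
  4='bbba' goto c→5
  5='bbbac' goto b→6
  6='bbbacb' goto ·  [P0 ends]
  7='a' goto b→8
  8='ab' goto c→9
  9='abc' goto b→10
  10='abcb' goto ·  [P1 ends]
  11='c' goto b→12
  12='cb' goto a→19 b→13  [P6 ends]
  13='cbb' goto a→14
  14='cbba' goto ·  [P3 ends]
  15='ba' goto b→16
  16='bab' goto a→17
  17='baba' goto b→18
  18='babab' goto ·  [P4 ends]
  19='cba' goto ·  [P5 ends]

Failure links (BFS by depth):
  n1('b'): parent n0 fail=0; on 'b' 0 → fail=0;  out ∅∪∅=∅
  n7('a'): parent n0 fail=0; on 'a' 0 → fail=0;  out ∅∪∅=∅
  n11('c'): parent n0 fail=0; on 'c' 0 → fail=0;  out ∅∪∅=∅
  n2('bb'): parent n1 fail=0; on 'b' 0 → fail=1;  out {2}∪∅={2}
  n8('ab'): parent n7 fail=0; on 'b' 0 → fail=1;  out ∅∪∅=∅
  n12('cb'): parent n11 fail=0; on 'b' 0 → fail=1;  out {6}∪∅={6}
  n15('ba'): parent n1 fail=0; on 'a' 0 → fail=7;  out ∅∪∅=∅
  n3('bbb'): parent n2 fail=1; on 'b' 1 → fail=2;  out ∅∪{2}={2}
  n9('abc'): parent n8 fail=1; on 'c' 1→0 → fail=11;  out ∅∪∅=∅
  n13('cbb'): parent n12 fail=1; on 'b' 1 → fail=2;  out ∅∪{2}={2}
  n16('bab'): parent n15 fail=7; on 'b' 7 → fail=8;  out ∅∪∅=∅
  n19('cba'): parent n12 fail=1; on 'a' 1 → fail=15;  out {5}∪∅={5}
  n4('bbba'): parent n3 fail=2; on 'a' 2→1 → fail=15;  out ∅∪∅=∅
  n10('abcb'): parent n9 fail=11; on 'b' 11 → fail=12;  out {1}∪{6}={1,6}
  n14('cbba'): parent n13 fail=2; on 'a' 2→1 → fail=15;  out {3}∪∅={3}
  n17('baba'): parent n16 fail=8; on 'a' 8→1 → fail=15;  out ∅∪∅=∅
  n5('bbbac'): parent n4 fail=15; on 'c' 15→7→0 → fail=11;  out ∅∪∅=∅
  n18('babab'): parent n17 fail=15; on 'b' 15 → fail=16;  out {4}∪∅={4}
  n6('bbbacb'): parent n5 fail=11; on 'b' 11 → fail=12;  out {0}∪{6}={0,6}

Scan:
i=0 'b': node 0→1
i=1 'a': node 1→15
i=2 'c': node 15→11 (fail-walked)
i=3 'c': node 11→11 (fail-walked)
i=4 'a': node 11→7 (fail-walked)
i=5 'b': node 7→8
i=6 'a': node 8→15 (fail-walked)
i=7 'b': node 15→16
i=8 'c': node 16→9 (fail-walked)
i=9 'b': node 9→10  → match P1@[6:9],P6@[8:9]
i=10 'c': node 10→11 (fail-walked)
i=11 'b': node 11→12  → match P6@[10:11]
i=12 'a': node 12→19  → match P5@[10:12]
i=13 'c': node 19→11 (fail-walked)
i=14 'c': node 11→11 (fail-walked)
i=15 'b': node 11→12  → match P6@[14:15]
i=16 'b': node 12→13  → match P2@[15:16]
i=17 'b': node 13→3 (fail-walked)  → match P2@[16:17]
i=18 'b': node 3→3 (fail-walked)  → match P2@[17:18]
i=19 'a': node 3→4
i=20 'c': node 4→5
i=21 'b': node 5→6  → match P0@[16:21],P6@[20:21]
i=22 'a': node 6→19 (fail-walked)  → match P5@[20:22]
i=23 'b': node 19→16 (fail-walked)
i=24 'c': node 16→9 (fail-walked)
i=25 'b': node 9→10  → match P1@[22:25],P6@[24:25]
i=26 'b': node 10→13 (fail-walked)  → match P2@[25:26]
i=27 'a': node 13→14  → match P3@[24:27]
i=28 'b': node 14→16 (fail-walked)
i=29 'a': node 16→17
i=30 'b': node 17→18  → match P4@[26:30]
i=31 'c': node 18→9 (fail-walked)
i=32 'c': node 9→11 (fail-walked)
i=33 'b': node 11→12  → match P6@[32:33]
i=34 'b': node 12→13  → match P2@[33:34]
i=35 'a': node 13→14  → match P3@[32:35]
i=36 'a': node 14→7 (fail-walked)
i=37 'b': node 7→8
i=38 'c': node 8→9

All matches (sorted): [[9,1],[9,6],[11,6],[12,5],[15,6],[16,2],[17,2],[18,2],[21,0],[21,6],[22,5],[25,1],[25,6],[26,2],[27,3],[30,4],[33,6],[34,2],[35,3]]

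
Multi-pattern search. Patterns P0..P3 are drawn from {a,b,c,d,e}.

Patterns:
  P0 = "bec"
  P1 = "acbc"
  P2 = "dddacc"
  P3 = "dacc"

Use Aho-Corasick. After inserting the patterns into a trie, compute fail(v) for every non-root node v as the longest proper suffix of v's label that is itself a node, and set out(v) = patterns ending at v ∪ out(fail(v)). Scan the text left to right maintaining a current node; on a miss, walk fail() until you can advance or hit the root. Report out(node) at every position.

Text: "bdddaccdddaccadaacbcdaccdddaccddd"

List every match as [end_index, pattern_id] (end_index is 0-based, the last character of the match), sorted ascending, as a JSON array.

Build:
Trie (insert patterns):
  0='ε' goto a→4 b→1 d→8
  1='b' goto e→2
  2='be' goto c→3
  3='bec' goto ·  [P0 ends]
  4='a' goto c→5
  5='ac' goto b→6
  6='acb' goto c→7
  7='acbc' goto ·  [P1 ends]
  8='d' goto a→14 d→9
  9='dd' goto d→10
  10='ddd' goto a→11
  11='ddda' goto c→12
  12='dddac' goto c→13
  13='dddacc' goto ·  [P2 ends]
  14='da' goto c→15
  15='dac' goto c→16
  16='dacc' goto ·  [P3 ends]

Failure links (BFS by depth):
  n1('b'): parent n0 fail=0; on 'b' 0 → fail=0;  out ∅∪∅=∅
  n4('a'): parent n0 fail=0; on 'a' 0 → fail=0;  out ∅∪∅=∅
  n8('d'): parent n0 fail=0; on 'd' 0 → fail=0;  out ∅∪∅=∅
  n2('be'): parent n1 fail=0; on 'e' 0 → fail=0;  out ∅∪∅=∅
  n5('ac'): parent n4 fail=0; on 'c' 0 → fail=0;  out ∅∪∅=∅
  n9('dd'): parent n8 fail=0; on 'd' 0 → fail=8;  out ∅∪∅=∅
  n14('da'): parent n8 fail=0; on 'a' 0 → fail=4;  out ∅∪∅=∅
  n3('bec'): parent n2 fail=0; on 'c' 0 → fail=0;  out {0}∪∅={0}
  n6('acb'): parent n5 fail=0; on 'b' 0 → fail=1;  out ∅∪∅=∅
  n10('ddd'): parent n9 fail=8; on 'd' 8 → fail=9;  out ∅∪∅=∅
  n15('dac'): parent n14 fail=4; on 'c' 4 → fail=5;  out ∅∪∅=∅
  n7('acbc'): parent n6 fail=1; on 'c' 1→0 → fail=0;  out {1}∪∅={1}
  n11('ddda'): parent n10 fail=9; on 'a' 9→8 → fail=14;  out ∅∪∅=∅
  n16('dacc'): parent n15 fail=5; on 'c' 5→0 → fail=0;  out {3}∪∅={3}
  n12('dddac'): parent n11 fail=14; on 'c' 14 → fail=15;  out ∅∪∅=∅
  n13('dddacc'): parent n12 fail=15; on 'c' 15 → fail=16;  out {2}∪{3}={2,3}

Run:
pos 0 'b': at 1
pos 1 'd': at 8 (via fail)
pos 2 'd': at 9
pos 3 'd': at 10
pos 4 'a': at 11
pos 5 'c': at 12
pos 6 'c': at 13  → match P2@[1:6],P3@[3:6]
pos 7 'd': at 8 (via fail)
pos 8 'd': at 9
pos 9 'd': at 10
pos 10 'a': at 11
pos 11 'c': at 12
pos 12 'c': at 13  → match P2@[7:12],P3@[9:12]
pos 13 'a': at 4 (via fail)
pos 14 'd': at 8 (via fail)
pos 15 'a': at 14
pos 16 'a': at 4 (via fail)
pos 17 'c': at 5
pos 18 'b': at 6
pos 19 'c': at 7  → match P1@[16:19]
pos 20 'd': at 8 (via fail)
pos 21 'a': at 14
pos 22 'c': at 15
pos 23 'c': at 16  → match P3@[20:23]
pos 24 'd': at 8 (via fail)
pos 25 'd': at 9
pos 26 'd': at 10
pos 27 'a': at 11
pos 28 'c': at 12
pos 29 'c': at 13  → match P2@[24:29],P3@[26:29]
pos 30 'd': at 8 (via fail)
pos 31 'd': at 9
pos 32 'd': at 10

Result: [[6,2],[6,3],[12,2],[12,3],[19,1],[23,3],[29,2],[29,3]]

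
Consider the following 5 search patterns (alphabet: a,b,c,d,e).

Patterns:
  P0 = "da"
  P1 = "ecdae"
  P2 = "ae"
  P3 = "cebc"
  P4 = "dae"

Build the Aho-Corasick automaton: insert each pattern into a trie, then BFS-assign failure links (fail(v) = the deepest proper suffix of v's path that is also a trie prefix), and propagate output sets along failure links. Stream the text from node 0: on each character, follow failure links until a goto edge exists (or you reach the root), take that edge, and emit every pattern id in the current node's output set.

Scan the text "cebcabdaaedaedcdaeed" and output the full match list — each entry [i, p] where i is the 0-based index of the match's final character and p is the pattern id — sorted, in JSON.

Build:
Trie nodes:
  n0 'ε': a→8 c→10 d→1 e→3
  n1 'd': a→2
  n2 'da': e→14  ←P0
  n3 'e': c→4
  n4 'ec': d→5
  n5 'ecd': a→6
  n6 'ecda': e→7
  n7 'ecdae': ·  ←P1
  n8 'a': e→9
  n9 'ae': ·  ←P2
  n10 'c': e→11
  n11 'ce': b→12
  n12 'ceb': c→13
  n13 'cebc': ·  ←P3
  n14 'dae': ·  ←P4

BFS fail/out derivation:
  fail(1) 'd': from fail(0)=0 chase 'd': 0 ⇒ 0;  out=∅∪out(0)=∅
  fail(3) 'e': from fail(0)=0 chase 'e': 0 ⇒ 0;  out=∅∪out(0)=∅
  fail(8) 'a': from fail(0)=0 chase 'a': 0 ⇒ 0;  out=∅∪out(0)=∅
  fail(10) 'c': from fail(0)=0 chase 'c': 0 ⇒ 0;  out=∅∪out(0)=∅
  fail(2) 'da': from fail(1)=0 chase 'a': 0 ⇒ 8;  out={0}∪out(8)={0}
  fail(4) 'ec': from fail(3)=0 chase 'c': 0 ⇒ 10;  out=∅∪out(10)=∅
  fail(9) 'ae': from fail(8)=0 chase 'e': 0 ⇒ 3;  out={2}∪out(3)={2}
  fail(11) 'ce': from fail(10)=0 chase 'e': 0 ⇒ 3;  out=∅∪out(3)=∅
  fail(5) 'ecd': from fail(4)=10 chase 'd': 10→0 ⇒ 1;  out=∅∪out(1)=∅
  fail(12) 'ceb': from fail(11)=3 chase 'b': 3→0 ⇒ 0;  out=∅∪out(0)=∅
  fail(14) 'dae': from fail(2)=8 chase 'e': 8 ⇒ 9;  out={4}∪out(9)={2,4}
  fail(6) 'ecda': from fail(5)=1 chase 'a': 1 ⇒ 2;  out=∅∪out(2)={0}
  fail(13) 'cebc': from fail(12)=0 chase 'c': 0 ⇒ 10;  out={3}∪out(10)={3}
  fail(7) 'ecdae': from fail(6)=2 chase 'e': 2 ⇒ 14;  out={1}∪out(14)={1,2,4}

Run:
pos 0 'c': at 10
pos 1 'e': at 11
pos 2 'b': at 12
pos 3 'c': at 13  emit P3@[0:3]
pos 4 'a': at 8 ·f
pos 5 'b': at 0 ·f
pos 6 'd': at 1
pos 7 'a': at 2  emit P0@[6:7]
pos 8 'a': at 8 ·f
pos 9 'e': at 9  emit P2@[8:9]
pos 10 'd': at 1 ·f
pos 11 'a': at 2  emit P0@[10:11]
pos 12 'e': at 14  emit P2@[11:12],P4@[10:12]
pos 13 'd': at 1 ·f
pos 14 'c': at 10 ·f
pos 15 'd': at 1 ·f
pos 16 'a': at 2  emit P0@[15:16]
pos 17 'e': at 14  emit P2@[16:17],P4@[15:17]
pos 18 'e': at 3 ·f
pos 19 'd': at 1 ·f

All matches (sorted): [[3,3],[7,0],[9,2],[11,0],[12,2],[12,4],[16,0],[17,2],[17,4]]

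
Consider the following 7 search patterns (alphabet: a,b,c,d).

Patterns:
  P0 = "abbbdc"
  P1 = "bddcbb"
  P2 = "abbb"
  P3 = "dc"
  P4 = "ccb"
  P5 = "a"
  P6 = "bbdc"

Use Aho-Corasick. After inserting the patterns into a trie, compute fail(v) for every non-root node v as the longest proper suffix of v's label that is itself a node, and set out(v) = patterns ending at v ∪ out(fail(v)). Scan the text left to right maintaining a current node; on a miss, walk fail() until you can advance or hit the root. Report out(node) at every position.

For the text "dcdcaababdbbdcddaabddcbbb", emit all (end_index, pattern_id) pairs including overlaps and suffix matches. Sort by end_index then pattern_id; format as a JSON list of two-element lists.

Build automaton:
Trie nodes:
  n0 'ε': a→1 b→7 c→15 d→13
  n1 'a': b→2  ←P5
  n2 'ab': b→3
  n3 'abb': b→4
  n4 'abbb': d→5  ←P2
  n5 'abbbd': c→6
  n6 'abbbdc': ·  ←P0
  n7 'b': b→18 d→8
  n8 'bd': d→9
  n9 'bdd': c→10
  n10 'bddc': b→11
  n11 'bddcb': b→12
  n12 'bddcbb': ·  ←P1
  n13 'd': c→14
  n14 'dc': ·  ←P3
  n15 'c': c→16
  n16 'cc': b→17
  n17 'ccb': ·  ←P4
  n18 'bb': d→19
  n19 'bbd': c→20
  n20 'bbdc': ·  ←P6

BFS fail/out derivation:
  n1('a'): parent n0 fail=0; on 'a' 0 → fail=0;  out {5}∪∅={5}
  n7('b'): parent n0 fail=0; on 'b' 0 → fail=0;  out ∅∪∅=∅
  n13('d'): parent n0 fail=0; on 'd' 0 → fail=0;  out ∅∪∅=∅
  n15('c'): parent n0 fail=0; on 'c' 0 → fail=0;  out ∅∪∅=∅
  n2('ab'): parent n1 fail=0; on 'b' 0 → fail=7;  out ∅∪∅=∅
  n8('bd'): parent n7 fail=0; on 'd' 0 → fail=13;  out ∅∪∅=∅
  n14('dc'): parent n13 fail=0; on 'c' 0 → fail=15;  out {3}∪∅={3}
  n16('cc'): parent n15 fail=0; on 'c' 0 → fail=15;  out ∅∪∅=∅
  n18('bb'): parent n7 fail=0; on 'b' 0 → fail=7;  out ∅∪∅=∅
  n3('abb'): parent n2 fail=7; on 'b' 7 → fail=18;  out ∅∪∅=∅
  n9('bdd'): parent n8 fail=13; on 'd' 13→0 → fail=13;  out ∅∪∅=∅
  n17('ccb'): parent n16 fail=15; on 'b' 15→0 → fail=7;  out {4}∪∅={4}
  n19('bbd'): parent n18 fail=7; on 'd' 7 → fail=8;  out ∅∪∅=∅
  n4('abbb'): parent n3 fail=18; on 'b' 18→7 → fail=18;  out {2}∪∅={2}
  n10('bddc'): parent n9 fail=13; on 'c' 13 → fail=14;  out ∅∪{3}={3}
  n20('bbdc'): parent n19 fail=8; on 'c' 8→13 → fail=14;  out {6}∪{3}={3,6}
  n5('abbbd'): parent n4 fail=18; on 'd' 18 → fail=19;  out ∅∪∅=∅
  n11('bddcb'): parent n10 fail=14; on 'b' 14→15→0 → fail=7;  out ∅∪∅=∅
  n6('abbbdc'): parent n5 fail=19; on 'c' 19 → fail=20;  out {0}∪{3,6}={0,3,6}
  n12('bddcbb'): parent n11 fail=7; on 'b' 7 → fail=18;  out {1}∪∅={1}

Run:
[0] read 'd'  n0⇒n13
[1] read 'c'  n13⇒n14  → match P3@[0:1]
[2] read 'd'  n14⇒n13 (fail-walked)
[3] read 'c'  n13⇒n14  → match P3@[2:3]
[4] read 'a'  n14⇒n1 (fail-walked)  → match P5@[4:4]
[5] read 'a'  n1⇒n1 (fail-walked)  → match P5@[5:5]
[6] read 'b'  n1⇒n2
[7] read 'a'  n2⇒n1 (fail-walked)  → match P5@[7:7]
[8] read 'b'  n1⇒n2
[9] read 'd'  n2⇒n8 (fail-walked)
[10] read 'b'  n8⇒n7 (fail-walked)
[11] read 'b'  n7⇒n18
[12] read 'd'  n18⇒n19
[13] read 'c'  n19⇒n20  → match P3@[12:13],P6@[10:13]
[14] read 'd'  n20⇒n13 (fail-walked)
[15] read 'd'  n13⇒n13 (fail-walked)
[16] read 'a'  n13⇒n1 (fail-walked)  → match P5@[16:16]
[17] read 'a'  n1⇒n1 (fail-walked)  → match P5@[17:17]
[18] read 'b'  n1⇒n2
[19] read 'd'  n2⇒n8 (fail-walked)
[20] read 'd'  n8⇒n9
[21] read 'c'  n9⇒n10  → match P3@[20:21]
[22] read 'b'  n10⇒n11
[23] read 'b'  n11⇒n12  → match P1@[18:23]
[24] read 'b'  n12⇒n18 (fail-walked)

All matches (sorted): [[1,3],[3,3],[4,5],[5,5],[7,5],[13,3],[13,6],[16,5],[17,5],[21,3],[23,1]]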